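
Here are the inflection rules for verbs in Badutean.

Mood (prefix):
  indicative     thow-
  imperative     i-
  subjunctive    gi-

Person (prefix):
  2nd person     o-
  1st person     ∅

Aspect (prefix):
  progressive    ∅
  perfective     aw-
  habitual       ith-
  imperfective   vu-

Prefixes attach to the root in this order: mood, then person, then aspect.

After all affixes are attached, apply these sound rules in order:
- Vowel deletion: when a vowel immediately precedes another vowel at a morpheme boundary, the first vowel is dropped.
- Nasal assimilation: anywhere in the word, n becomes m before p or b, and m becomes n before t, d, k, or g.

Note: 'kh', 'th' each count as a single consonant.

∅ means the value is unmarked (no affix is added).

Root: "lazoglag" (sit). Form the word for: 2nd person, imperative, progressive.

ilazoglag

Attach mood imperative i- → ilazoglag.
Attach person 2nd person o- → oilazoglag.
aspect = progressive: zero marking, form stays oilazoglag.
Apply vowel deletion: oilazoglag → ilazoglag.
Nasal assimilation: no change.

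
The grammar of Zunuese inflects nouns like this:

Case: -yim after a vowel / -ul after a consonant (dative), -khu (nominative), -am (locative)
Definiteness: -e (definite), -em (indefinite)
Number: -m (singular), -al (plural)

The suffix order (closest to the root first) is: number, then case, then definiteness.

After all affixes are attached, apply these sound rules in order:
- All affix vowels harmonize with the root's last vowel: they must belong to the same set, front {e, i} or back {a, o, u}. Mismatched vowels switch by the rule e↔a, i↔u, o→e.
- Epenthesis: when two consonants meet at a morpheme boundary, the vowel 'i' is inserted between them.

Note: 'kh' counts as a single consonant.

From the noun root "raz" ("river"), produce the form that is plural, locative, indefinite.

razalamam

Attach number plural -al → razal.
Attach case locative -am → razalam.
Attach definiteness indefinite -em → razalamem.
Apply vowel harmony: razalamem → razalamam.
Epenthesis: no change.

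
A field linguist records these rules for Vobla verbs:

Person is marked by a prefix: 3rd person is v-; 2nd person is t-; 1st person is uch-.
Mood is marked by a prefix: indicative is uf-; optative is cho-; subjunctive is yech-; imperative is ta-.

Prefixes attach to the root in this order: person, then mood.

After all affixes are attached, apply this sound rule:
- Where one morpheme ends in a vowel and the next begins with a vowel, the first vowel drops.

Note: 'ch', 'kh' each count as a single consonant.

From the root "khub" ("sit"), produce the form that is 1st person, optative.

chuchkhub

Attach person 1st person uch- → uchkhub.
Attach mood optative cho- → chouchkhub.
Apply vowel deletion: chouchkhub → chuchkhub.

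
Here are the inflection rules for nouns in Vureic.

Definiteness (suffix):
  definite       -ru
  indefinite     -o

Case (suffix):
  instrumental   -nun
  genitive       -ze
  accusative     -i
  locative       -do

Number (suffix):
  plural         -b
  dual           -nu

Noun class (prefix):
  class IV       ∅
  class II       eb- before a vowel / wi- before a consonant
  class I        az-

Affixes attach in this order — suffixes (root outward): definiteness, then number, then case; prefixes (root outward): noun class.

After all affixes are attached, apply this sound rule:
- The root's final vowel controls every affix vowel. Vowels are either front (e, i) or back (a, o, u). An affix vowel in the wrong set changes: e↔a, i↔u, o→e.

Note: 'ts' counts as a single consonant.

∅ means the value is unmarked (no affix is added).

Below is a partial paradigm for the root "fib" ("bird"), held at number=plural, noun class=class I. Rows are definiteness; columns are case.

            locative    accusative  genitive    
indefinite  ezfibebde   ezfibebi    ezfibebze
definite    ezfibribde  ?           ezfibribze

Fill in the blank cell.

Attach definiteness definite -ru → fibru.
Attach number plural -b → fibrub.
Attach case accusative -i → fibrubi.
Attach noun class class I az- → azfibrubi.
Apply vowel harmony: azfibrubi → ezfibribi.

ezfibribi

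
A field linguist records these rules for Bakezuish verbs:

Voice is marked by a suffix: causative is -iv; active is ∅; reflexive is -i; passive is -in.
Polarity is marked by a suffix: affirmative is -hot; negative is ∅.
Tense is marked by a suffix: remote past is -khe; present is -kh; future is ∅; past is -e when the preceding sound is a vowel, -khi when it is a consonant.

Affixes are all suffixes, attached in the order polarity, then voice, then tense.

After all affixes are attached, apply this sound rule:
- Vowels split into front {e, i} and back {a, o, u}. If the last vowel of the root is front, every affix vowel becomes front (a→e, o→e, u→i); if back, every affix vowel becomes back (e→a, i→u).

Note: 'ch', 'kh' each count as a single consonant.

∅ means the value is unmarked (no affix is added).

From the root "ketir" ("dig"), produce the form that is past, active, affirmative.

Attach polarity affirmative -hot → ketirhot.
voice = active: zero marking, form stays ketirhot.
Attach tense past -khi (after consonant 't') → ketirhotkhi.
Apply vowel harmony: ketirhotkhi → ketirhetkhi.

ketirhetkhi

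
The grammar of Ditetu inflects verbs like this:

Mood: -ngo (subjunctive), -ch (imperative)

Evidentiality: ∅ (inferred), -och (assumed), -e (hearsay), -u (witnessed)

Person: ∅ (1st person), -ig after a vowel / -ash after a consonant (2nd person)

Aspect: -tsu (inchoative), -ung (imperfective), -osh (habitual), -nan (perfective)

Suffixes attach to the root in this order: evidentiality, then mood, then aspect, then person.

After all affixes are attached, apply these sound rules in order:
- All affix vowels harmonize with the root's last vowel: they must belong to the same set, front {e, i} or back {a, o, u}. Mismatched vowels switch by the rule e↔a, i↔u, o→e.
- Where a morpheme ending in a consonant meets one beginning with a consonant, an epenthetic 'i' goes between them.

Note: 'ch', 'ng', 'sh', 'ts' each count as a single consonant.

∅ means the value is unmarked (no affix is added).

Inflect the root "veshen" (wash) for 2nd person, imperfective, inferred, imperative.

veshenichingesh

evidentiality = inferred: zero marking, form stays veshen.
Attach mood imperative -ch → veshench.
Attach aspect imperfective -ung → veshenchung.
Attach person 2nd person -ash (after consonant 'ng') → veshenchungash.
Apply vowel harmony: veshenchungash → veshenchingesh.
Apply epenthesis: veshenchingesh → veshenichingesh.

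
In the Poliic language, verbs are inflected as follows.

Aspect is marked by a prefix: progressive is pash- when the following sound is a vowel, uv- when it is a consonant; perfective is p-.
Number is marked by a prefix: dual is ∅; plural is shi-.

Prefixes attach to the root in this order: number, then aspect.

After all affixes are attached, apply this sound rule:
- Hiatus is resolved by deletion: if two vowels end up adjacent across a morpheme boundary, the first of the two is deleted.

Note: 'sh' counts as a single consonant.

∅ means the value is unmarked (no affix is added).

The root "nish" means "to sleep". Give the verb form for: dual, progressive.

number = dual: zero marking, form stays nish.
Attach aspect progressive uv- (before consonant 'n') → uvnish.
Vowel deletion: no change.

uvnish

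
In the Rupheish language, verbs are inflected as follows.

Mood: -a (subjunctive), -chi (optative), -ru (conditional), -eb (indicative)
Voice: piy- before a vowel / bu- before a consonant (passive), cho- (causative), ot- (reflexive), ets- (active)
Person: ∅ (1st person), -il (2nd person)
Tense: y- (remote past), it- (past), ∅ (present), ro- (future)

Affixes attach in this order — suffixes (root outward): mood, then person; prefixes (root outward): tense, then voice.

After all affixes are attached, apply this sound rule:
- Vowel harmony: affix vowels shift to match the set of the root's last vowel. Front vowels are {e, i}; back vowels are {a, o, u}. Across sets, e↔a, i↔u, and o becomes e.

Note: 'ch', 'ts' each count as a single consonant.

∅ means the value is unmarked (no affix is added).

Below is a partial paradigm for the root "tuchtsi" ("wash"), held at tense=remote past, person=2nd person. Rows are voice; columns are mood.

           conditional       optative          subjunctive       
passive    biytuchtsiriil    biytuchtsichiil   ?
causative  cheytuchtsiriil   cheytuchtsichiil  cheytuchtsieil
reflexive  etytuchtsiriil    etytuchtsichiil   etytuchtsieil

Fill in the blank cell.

Attach tense remote past y- → ytuchtsi.
Attach voice passive bu- (before consonant 'y') → buytuchtsi.
Attach mood subjunctive -a → buytuchtsia.
Attach person 2nd person -il → buytuchtsiail.
Apply vowel harmony: buytuchtsiail → biytuchtsieil.

biytuchtsieil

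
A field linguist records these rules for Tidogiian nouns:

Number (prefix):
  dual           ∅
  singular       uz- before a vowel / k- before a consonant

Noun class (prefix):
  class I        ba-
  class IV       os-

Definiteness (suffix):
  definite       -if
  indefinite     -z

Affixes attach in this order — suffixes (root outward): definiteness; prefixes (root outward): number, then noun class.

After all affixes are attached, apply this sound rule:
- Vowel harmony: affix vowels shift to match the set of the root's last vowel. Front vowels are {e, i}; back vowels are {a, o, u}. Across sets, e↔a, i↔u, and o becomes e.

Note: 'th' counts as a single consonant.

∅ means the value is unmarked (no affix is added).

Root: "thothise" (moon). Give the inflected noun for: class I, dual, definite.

bethothiseif

number = dual: zero marking, form stays thothise.
Attach noun class class I ba- → bathothise.
Attach definiteness definite -if → bathothiseif.
Apply vowel harmony: bathothiseif → bethothiseif.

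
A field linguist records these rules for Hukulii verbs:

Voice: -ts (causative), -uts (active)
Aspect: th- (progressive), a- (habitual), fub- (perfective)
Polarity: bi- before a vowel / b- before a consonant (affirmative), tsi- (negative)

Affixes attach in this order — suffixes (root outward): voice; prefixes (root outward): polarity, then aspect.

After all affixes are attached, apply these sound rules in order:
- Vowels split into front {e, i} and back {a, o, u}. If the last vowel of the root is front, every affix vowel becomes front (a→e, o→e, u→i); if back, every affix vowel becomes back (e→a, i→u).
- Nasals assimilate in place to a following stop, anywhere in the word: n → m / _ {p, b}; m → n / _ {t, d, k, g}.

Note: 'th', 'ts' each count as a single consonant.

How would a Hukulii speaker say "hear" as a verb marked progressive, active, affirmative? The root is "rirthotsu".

thbrirthotsuuts

Attach voice active -uts → rirthotsuuts.
Attach polarity affirmative b- (before consonant 'r') → brirthotsuuts.
Attach aspect progressive th- → thbrirthotsuuts.
Vowel harmony: no change.
Nasal assimilation: no change.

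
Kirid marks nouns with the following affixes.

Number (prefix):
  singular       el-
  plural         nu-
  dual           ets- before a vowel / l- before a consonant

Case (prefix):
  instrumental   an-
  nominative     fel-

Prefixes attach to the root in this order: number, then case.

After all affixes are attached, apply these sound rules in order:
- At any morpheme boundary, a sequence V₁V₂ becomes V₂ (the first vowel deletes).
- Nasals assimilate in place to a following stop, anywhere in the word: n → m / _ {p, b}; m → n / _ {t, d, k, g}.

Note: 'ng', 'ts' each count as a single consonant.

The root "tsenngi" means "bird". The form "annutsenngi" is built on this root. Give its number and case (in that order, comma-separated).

Segment: an-nu-tsenngi.
number: nu- → plural.
case: an- → instrumental.

plural, instrumental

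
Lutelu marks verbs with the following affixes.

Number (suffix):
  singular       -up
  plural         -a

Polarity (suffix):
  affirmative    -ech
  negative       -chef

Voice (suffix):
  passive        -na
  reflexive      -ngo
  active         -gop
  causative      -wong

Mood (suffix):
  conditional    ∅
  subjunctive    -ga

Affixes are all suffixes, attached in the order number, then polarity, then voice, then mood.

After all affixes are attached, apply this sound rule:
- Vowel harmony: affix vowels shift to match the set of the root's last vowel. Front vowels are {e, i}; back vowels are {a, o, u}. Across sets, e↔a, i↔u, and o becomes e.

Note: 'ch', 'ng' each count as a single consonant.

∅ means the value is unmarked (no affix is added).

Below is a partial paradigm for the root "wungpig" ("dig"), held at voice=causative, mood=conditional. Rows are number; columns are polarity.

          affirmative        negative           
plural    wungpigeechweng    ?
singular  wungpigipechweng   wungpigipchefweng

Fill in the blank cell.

Attach number plural -a → wungpiga.
Attach polarity negative -chef → wungpigachef.
Attach voice causative -wong → wungpigachefwong.
mood = conditional: zero marking, form stays wungpigachefwong.
Apply vowel harmony: wungpigachefwong → wungpigechefweng.

wungpigechefweng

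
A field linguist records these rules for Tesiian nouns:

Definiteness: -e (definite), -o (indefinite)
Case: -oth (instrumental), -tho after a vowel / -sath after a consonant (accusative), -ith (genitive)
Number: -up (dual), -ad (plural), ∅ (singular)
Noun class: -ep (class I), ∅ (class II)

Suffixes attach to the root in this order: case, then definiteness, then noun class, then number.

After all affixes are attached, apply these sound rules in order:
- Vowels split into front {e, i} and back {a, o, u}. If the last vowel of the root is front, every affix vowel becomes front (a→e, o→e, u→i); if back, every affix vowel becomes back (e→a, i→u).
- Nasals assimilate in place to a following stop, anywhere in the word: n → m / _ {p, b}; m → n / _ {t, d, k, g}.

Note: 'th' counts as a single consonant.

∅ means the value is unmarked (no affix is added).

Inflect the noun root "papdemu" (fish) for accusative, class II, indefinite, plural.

papdemuthooad

Attach case accusative -tho (after vowel 'u') → papdemutho.
Attach definiteness indefinite -o → papdemuthoo.
noun class = class II: zero marking, form stays papdemuthoo.
Attach number plural -ad → papdemuthooad.
Vowel harmony: no change.
Nasal assimilation: no change.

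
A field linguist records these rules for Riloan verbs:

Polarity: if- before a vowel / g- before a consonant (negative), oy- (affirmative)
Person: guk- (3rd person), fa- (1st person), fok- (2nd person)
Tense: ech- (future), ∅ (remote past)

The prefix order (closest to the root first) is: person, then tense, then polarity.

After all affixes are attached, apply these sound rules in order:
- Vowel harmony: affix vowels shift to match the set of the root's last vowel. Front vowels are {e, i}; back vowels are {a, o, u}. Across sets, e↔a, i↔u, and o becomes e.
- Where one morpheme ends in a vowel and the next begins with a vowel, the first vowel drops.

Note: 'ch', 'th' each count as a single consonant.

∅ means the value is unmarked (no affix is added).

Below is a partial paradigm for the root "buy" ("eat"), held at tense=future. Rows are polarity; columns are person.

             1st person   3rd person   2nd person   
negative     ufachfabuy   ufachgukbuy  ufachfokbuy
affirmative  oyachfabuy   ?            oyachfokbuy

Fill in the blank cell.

oyachgukbuy

Attach person 3rd person guk- → gukbuy.
Attach tense future ech- → echgukbuy.
Attach polarity affirmative oy- → oyechgukbuy.
Apply vowel harmony: oyechgukbuy → oyachgukbuy.
Vowel deletion: no change.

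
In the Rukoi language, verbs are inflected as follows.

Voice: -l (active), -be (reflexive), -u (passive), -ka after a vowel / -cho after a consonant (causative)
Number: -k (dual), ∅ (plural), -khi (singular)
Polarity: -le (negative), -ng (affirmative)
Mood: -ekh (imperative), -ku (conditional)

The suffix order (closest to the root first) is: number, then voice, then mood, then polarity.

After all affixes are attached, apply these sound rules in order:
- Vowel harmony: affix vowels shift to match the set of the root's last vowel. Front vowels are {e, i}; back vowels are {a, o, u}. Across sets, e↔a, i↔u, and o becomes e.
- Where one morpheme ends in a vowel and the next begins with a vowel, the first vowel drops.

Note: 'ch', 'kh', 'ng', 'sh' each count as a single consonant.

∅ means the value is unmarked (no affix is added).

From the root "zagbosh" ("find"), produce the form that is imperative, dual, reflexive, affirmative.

Attach number dual -k → zagboshk.
Attach voice reflexive -be → zagboshkbe.
Attach mood imperative -ekh → zagboshkbeekh.
Attach polarity affirmative -ng → zagboshkbeekhng.
Apply vowel harmony: zagboshkbeekhng → zagboshkbaakhng.
Apply vowel deletion: zagboshkbaakhng → zagboshkbakhng.

zagboshkbakhng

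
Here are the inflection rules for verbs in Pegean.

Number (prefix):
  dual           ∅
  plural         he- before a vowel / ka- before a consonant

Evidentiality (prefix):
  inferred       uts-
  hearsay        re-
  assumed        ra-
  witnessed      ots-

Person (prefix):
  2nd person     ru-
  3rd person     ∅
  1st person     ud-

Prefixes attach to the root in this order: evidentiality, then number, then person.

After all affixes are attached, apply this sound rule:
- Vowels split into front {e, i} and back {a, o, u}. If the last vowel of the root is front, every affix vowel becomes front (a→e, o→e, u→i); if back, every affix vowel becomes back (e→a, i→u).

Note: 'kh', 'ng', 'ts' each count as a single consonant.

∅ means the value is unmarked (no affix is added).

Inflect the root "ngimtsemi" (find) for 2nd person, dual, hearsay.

rirengimtsemi

Attach evidentiality hearsay re- → rengimtsemi.
number = dual: zero marking, form stays rengimtsemi.
Attach person 2nd person ru- → rurengimtsemi.
Apply vowel harmony: rurengimtsemi → rirengimtsemi.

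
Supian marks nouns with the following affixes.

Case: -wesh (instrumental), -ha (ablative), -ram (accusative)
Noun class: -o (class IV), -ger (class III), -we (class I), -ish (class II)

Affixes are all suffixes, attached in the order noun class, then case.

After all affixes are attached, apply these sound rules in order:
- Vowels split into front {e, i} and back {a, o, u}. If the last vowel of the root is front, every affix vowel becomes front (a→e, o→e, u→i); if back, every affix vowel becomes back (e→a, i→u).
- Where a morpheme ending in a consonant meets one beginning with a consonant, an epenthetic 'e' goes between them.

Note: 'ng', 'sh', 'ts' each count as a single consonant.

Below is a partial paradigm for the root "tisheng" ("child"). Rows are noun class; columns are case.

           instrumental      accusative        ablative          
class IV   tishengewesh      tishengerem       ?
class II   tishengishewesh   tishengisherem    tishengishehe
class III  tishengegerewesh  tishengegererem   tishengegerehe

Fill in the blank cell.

Attach noun class class IV -o → tishengo.
Attach case ablative -ha → tishengoha.
Apply vowel harmony: tishengoha → tishengehe.
Epenthesis: no change.

tishengehe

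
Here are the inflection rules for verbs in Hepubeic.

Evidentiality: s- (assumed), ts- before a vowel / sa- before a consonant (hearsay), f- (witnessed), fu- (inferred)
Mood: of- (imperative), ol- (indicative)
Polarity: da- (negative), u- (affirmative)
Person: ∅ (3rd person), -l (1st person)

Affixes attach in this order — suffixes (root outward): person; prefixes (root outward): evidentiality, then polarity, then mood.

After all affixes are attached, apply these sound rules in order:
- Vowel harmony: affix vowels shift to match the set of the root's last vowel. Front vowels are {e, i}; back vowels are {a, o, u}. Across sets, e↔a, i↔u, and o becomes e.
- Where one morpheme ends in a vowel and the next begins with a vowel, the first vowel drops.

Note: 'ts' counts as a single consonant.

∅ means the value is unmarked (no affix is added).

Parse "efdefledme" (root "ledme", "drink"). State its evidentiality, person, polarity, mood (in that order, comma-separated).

witnessed, 3rd person, negative, imperative

Segment: of-da-f-ledme.
evidentiality: f- → witnessed.
person: ∅ → 3rd person.
polarity: da- → negative.
mood: of- → imperative.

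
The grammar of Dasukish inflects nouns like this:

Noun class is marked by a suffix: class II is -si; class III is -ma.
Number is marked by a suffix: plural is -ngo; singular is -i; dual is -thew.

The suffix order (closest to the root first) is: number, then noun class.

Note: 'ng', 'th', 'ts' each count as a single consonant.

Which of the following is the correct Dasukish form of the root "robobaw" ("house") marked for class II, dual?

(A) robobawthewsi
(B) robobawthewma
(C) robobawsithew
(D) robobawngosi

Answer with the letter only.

A

Attach number dual -thew → robobawthew.
Attach noun class class II -si → robobawthewsi.
So the correct form is robobawthewsi, option (A).
(B) robobawthewma is wrong: it uses class III instead of class II for noun class.
(D) robobawngosi is wrong: it uses plural instead of dual for number.
(C) robobawsithew is wrong: it has the affixes in the wrong order.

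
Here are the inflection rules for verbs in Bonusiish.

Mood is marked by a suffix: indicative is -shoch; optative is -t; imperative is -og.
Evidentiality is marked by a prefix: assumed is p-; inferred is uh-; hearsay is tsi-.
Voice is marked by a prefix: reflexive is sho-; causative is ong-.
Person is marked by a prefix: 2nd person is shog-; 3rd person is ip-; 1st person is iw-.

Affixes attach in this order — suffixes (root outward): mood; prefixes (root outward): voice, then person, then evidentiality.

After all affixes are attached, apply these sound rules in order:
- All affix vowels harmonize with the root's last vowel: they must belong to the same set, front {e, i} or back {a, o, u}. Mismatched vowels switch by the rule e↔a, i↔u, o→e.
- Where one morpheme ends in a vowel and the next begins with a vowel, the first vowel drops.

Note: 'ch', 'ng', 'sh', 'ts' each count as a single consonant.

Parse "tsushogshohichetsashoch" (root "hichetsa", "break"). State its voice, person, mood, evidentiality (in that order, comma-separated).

reflexive, 2nd person, indicative, hearsay

Segment: tsi-shog-sho-hichetsa-shoch.
voice: sho- → reflexive.
person: shog- → 2nd person.
mood: -shoch → indicative.
evidentiality: tsi- → hearsay.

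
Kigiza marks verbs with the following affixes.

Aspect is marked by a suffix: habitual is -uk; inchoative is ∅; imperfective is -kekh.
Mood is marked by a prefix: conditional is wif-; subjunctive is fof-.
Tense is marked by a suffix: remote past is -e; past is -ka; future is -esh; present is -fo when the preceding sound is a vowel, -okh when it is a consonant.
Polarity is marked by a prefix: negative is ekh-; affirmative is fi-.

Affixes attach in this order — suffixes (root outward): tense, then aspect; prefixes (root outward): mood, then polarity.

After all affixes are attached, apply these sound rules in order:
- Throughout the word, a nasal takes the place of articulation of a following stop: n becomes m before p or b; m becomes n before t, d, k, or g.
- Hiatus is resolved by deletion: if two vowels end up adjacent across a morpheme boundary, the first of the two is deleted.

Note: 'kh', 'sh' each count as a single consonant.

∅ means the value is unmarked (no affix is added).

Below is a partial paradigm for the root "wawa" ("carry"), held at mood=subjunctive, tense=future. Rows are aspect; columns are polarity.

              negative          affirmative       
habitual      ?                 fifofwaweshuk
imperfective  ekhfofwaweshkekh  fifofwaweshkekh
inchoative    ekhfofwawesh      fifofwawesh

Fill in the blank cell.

Attach mood subjunctive fof- → fofwawa.
Attach tense future -esh → fofwawaesh.
Attach aspect habitual -uk → fofwawaeshuk.
Attach polarity negative ekh- → ekhfofwawaeshuk.
Nasal assimilation: no change.
Apply vowel deletion: ekhfofwawaeshuk → ekhfofwaweshuk.

ekhfofwaweshuk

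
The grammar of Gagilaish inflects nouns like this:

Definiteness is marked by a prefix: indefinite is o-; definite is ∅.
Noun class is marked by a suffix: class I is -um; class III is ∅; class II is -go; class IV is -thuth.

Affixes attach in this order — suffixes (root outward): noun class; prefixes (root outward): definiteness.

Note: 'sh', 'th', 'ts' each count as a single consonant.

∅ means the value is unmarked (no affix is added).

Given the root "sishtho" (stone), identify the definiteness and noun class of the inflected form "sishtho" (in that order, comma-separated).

definite, class III

Segment: sishtho.
definiteness: ∅ → definite.
noun class: ∅ → class III.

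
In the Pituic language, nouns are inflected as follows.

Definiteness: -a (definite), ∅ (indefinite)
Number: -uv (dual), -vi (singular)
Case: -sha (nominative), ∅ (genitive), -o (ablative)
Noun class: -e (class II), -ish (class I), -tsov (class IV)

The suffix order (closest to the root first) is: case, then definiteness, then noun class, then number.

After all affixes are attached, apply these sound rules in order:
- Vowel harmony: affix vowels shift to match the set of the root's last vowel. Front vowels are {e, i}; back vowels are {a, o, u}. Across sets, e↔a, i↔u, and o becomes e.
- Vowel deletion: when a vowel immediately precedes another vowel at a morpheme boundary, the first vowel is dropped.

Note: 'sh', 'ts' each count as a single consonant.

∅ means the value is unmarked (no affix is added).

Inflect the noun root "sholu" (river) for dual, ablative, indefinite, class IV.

sholotsovuv

Attach case ablative -o → sholuo.
definiteness = indefinite: zero marking, form stays sholuo.
Attach noun class class IV -tsov → sholuotsov.
Attach number dual -uv → sholuotsovuv.
Vowel harmony: no change.
Apply vowel deletion: sholuotsovuv → sholotsovuv.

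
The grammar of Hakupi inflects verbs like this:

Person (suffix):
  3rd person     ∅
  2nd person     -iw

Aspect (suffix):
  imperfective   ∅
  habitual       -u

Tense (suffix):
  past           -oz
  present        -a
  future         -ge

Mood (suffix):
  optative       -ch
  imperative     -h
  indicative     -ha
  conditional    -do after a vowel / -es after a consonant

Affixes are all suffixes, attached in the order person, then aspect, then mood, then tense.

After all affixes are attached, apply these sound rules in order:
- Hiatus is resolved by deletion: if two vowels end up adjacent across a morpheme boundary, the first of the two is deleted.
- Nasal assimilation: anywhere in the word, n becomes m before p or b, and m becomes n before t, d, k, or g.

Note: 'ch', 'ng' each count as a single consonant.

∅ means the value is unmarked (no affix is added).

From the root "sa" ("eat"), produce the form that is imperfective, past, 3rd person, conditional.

person = 3rd person: zero marking, form stays sa.
aspect = imperfective: zero marking, form stays sa.
Attach mood conditional -do (after vowel 'a') → sado.
Attach tense past -oz → sadooz.
Apply vowel deletion: sadooz → sadoz.
Nasal assimilation: no change.

sadoz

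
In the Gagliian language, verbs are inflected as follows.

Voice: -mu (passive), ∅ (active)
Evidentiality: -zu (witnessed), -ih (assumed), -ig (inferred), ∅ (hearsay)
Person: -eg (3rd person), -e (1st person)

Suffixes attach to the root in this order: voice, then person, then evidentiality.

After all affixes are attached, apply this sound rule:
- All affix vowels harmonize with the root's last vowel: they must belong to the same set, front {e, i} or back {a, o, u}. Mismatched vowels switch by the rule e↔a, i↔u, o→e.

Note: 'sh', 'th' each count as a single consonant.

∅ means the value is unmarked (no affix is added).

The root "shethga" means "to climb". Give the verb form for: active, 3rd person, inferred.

voice = active: zero marking, form stays shethga.
Attach person 3rd person -eg → shethgaeg.
Attach evidentiality inferred -ig → shethgaegig.
Apply vowel harmony: shethgaegig → shethgaagug.

shethgaagug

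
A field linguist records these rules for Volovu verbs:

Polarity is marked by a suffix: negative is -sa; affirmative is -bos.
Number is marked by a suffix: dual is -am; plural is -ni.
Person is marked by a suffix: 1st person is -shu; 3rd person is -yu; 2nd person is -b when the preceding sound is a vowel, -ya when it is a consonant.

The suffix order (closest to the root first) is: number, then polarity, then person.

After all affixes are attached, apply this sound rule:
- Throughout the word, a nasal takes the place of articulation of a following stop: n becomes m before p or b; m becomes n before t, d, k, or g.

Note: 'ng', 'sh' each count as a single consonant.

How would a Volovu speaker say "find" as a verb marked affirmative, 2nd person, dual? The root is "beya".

beyaambosya

Attach number dual -am → beyaam.
Attach polarity affirmative -bos → beyaambos.
Attach person 2nd person -ya (after consonant 's') → beyaambosya.
Nasal assimilation: no change.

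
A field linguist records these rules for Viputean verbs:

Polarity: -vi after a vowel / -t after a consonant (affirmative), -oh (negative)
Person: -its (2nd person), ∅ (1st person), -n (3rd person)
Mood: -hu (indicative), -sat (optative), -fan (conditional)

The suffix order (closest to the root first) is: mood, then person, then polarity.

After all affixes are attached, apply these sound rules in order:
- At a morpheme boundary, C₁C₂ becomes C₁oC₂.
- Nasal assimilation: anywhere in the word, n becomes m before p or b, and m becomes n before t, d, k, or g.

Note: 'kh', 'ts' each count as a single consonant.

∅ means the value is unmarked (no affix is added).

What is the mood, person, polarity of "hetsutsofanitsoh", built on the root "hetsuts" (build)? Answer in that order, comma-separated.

Segment: hetsuts-fan-its-oh.
mood: -fan → conditional.
person: -its → 2nd person.
polarity: -oh → negative.

conditional, 2nd person, negative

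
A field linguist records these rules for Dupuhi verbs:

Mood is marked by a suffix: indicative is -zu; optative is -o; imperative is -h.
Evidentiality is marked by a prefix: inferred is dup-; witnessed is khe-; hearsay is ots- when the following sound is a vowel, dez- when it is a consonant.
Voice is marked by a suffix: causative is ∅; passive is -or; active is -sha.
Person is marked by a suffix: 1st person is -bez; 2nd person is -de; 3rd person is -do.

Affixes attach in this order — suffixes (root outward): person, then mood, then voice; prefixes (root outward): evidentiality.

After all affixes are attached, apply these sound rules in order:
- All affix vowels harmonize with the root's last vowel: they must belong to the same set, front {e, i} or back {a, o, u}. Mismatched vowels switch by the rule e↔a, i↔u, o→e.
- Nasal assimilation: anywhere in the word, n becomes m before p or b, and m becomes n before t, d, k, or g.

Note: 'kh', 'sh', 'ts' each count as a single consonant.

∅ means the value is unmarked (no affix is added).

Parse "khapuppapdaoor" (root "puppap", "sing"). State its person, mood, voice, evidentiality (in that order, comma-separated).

2nd person, optative, passive, witnessed

Segment: khe-puppap-de-o-or.
person: -de → 2nd person.
mood: -o → optative.
voice: -or → passive.
evidentiality: khe- → witnessed.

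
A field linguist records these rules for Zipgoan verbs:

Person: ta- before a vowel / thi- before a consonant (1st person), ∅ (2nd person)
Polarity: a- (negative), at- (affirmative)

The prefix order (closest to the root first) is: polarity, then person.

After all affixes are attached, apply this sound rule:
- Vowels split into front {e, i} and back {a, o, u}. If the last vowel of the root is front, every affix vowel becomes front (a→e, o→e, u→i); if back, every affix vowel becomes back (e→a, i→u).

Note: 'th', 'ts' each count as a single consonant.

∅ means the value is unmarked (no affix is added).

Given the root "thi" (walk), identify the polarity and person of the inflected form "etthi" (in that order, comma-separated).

Segment: at-thi.
polarity: at- → affirmative.
person: ∅ → 2nd person.

affirmative, 2nd person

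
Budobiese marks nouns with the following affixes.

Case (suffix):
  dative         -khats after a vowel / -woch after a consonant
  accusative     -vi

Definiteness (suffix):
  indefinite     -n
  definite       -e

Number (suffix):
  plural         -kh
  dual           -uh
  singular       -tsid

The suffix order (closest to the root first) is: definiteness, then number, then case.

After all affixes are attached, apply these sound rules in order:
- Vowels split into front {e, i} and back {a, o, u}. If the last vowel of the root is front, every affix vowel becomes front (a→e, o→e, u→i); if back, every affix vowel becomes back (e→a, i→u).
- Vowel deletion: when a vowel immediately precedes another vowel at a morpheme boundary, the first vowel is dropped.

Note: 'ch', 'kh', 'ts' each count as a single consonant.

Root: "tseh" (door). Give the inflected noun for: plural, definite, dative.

Attach definiteness definite -e → tsehe.
Attach number plural -kh → tsehekh.
Attach case dative -woch (after consonant 'kh') → tsehekhwoch.
Apply vowel harmony: tsehekhwoch → tsehekhwech.
Vowel deletion: no change.

tsehekhwech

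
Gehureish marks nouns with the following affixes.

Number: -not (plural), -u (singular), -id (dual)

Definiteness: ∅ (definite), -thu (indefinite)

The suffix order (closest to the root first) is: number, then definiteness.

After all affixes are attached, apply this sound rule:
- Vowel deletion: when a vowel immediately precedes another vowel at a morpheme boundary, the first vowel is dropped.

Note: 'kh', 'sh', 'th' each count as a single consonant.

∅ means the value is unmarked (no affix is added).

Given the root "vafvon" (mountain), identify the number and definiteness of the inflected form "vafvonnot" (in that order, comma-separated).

Segment: vafvon-not.
number: -not → plural.
definiteness: ∅ → definite.

plural, definite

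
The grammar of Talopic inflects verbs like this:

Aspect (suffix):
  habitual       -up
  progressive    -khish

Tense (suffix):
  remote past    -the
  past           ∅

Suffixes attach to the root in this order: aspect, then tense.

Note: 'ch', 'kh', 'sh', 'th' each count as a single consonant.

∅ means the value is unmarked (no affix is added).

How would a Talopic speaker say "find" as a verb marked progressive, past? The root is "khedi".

Attach aspect progressive -khish → khedikhish.
tense = past: zero marking, form stays khedikhish.

khedikhish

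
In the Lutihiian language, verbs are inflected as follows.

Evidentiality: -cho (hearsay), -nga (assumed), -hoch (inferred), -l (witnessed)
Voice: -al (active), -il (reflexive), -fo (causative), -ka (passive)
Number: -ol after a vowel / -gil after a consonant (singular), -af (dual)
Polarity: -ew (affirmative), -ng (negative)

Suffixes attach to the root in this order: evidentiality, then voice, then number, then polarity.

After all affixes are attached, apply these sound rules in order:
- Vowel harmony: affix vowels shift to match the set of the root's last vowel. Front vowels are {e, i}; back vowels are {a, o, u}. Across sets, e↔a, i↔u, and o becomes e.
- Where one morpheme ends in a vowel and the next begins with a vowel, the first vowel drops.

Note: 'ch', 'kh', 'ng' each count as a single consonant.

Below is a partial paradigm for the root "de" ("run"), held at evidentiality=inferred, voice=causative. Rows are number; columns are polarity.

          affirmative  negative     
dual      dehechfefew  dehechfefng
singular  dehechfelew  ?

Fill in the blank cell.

Attach evidentiality inferred -hoch → dehoch.
Attach voice causative -fo → dehochfo.
Attach number singular -ol (after vowel 'o') → dehochfool.
Attach polarity negative -ng → dehochfoolng.
Apply vowel harmony: dehochfoolng → dehechfeelng.
Apply vowel deletion: dehechfeelng → dehechfelng.

dehechfelng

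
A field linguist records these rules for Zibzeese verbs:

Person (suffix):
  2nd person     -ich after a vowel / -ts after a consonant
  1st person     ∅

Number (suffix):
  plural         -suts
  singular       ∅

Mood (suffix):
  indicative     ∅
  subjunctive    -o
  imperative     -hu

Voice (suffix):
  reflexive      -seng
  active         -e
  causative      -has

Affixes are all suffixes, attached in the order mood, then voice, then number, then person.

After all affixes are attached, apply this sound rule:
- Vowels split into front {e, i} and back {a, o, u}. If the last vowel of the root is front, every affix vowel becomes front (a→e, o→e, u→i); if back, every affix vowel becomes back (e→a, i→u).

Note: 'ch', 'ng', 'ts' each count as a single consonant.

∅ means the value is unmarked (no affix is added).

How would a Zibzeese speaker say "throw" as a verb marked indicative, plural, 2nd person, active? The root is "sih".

sihesitsts

mood = indicative: zero marking, form stays sih.
Attach voice active -e → sihe.
Attach number plural -suts → sihesuts.
Attach person 2nd person -ts (after consonant 'ts') → sihesutsts.
Apply vowel harmony: sihesutsts → sihesitsts.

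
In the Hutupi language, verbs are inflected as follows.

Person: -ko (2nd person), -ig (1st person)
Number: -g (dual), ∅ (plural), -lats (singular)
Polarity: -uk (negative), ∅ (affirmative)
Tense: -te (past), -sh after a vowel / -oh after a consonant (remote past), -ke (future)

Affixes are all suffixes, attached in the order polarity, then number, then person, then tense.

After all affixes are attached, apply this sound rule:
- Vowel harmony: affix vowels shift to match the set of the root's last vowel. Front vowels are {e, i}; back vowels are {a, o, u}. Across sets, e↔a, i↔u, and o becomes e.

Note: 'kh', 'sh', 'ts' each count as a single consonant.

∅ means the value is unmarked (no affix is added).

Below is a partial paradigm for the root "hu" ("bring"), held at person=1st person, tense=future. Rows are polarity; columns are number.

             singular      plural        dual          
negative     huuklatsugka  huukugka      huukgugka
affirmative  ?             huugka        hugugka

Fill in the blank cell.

polarity = affirmative: zero marking, form stays hu.
Attach number singular -lats → hulats.
Attach person 1st person -ig → hulatsig.
Attach tense future -ke → hulatsigke.
Apply vowel harmony: hulatsigke → hulatsugka.

hulatsugka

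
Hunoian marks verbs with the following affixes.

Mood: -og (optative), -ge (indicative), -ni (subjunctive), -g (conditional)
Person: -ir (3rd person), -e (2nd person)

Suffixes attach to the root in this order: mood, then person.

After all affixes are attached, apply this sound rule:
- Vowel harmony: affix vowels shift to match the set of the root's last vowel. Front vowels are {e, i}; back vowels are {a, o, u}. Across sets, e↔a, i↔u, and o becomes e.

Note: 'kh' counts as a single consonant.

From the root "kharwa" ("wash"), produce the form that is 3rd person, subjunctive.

kharwanuur

Attach mood subjunctive -ni → kharwani.
Attach person 3rd person -ir → kharwaniir.
Apply vowel harmony: kharwaniir → kharwanuur.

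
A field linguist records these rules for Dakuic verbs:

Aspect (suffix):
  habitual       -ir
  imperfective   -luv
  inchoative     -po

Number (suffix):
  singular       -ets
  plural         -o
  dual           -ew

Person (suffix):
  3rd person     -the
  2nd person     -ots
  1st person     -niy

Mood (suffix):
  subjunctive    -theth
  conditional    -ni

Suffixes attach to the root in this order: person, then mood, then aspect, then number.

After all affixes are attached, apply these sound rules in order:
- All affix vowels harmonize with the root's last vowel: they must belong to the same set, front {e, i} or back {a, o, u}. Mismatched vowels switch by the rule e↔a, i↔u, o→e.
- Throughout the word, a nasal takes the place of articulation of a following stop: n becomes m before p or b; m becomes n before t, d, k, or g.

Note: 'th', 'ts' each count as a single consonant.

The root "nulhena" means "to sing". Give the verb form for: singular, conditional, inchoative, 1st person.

Attach person 1st person -niy → nulhenaniy.
Attach mood conditional -ni → nulhenaniyni.
Attach aspect inchoative -po → nulhenaniynipo.
Attach number singular -ets → nulhenaniynipoets.
Apply vowel harmony: nulhenaniynipoets → nulhenanuynupoats.
Nasal assimilation: no change.

nulhenanuynupoats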